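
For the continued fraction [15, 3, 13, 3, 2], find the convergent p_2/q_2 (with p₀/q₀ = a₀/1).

613/40

Using pₖ = aₖpₖ₋₁ + pₖ₋₂, qₖ = aₖqₖ₋₁ + qₖ₋₂ (with p₋₁=1, p₋₂=0, q₋₁=0, q₋₂=1):
  k=0: a=15, p=15, q=1
  k=1: a=3, p=46, q=3
  k=2: a=13, p=613, q=40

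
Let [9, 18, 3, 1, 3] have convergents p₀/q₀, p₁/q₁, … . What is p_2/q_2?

Using pₖ = aₖpₖ₋₁ + pₖ₋₂, qₖ = aₖqₖ₋₁ + qₖ₋₂ (with p₋₁=1, p₋₂=0, q₋₁=0, q₋₂=1):
  k=0: a=9, p=9, q=1
  k=1: a=18, p=163, q=18
  k=2: a=3, p=498, q=55

498/55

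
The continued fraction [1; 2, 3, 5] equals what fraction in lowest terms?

53/37

Using pₖ = aₖpₖ₋₁ + pₖ₋₂ and qₖ = aₖqₖ₋₁ + qₖ₋₂:
  k=0: a=1, p=1, q=1
  k=1: a=2, p=3, q=2
  k=2: a=3, p=10, q=7
  k=3: a=5, p=53, q=37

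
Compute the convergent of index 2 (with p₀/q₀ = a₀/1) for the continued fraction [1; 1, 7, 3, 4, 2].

15/8

Using pₖ = aₖpₖ₋₁ + pₖ₋₂, qₖ = aₖqₖ₋₁ + qₖ₋₂ (with p₋₁=1, p₋₂=0, q₋₁=0, q₋₂=1):
  k=0: a=1, p=1, q=1
  k=1: a=1, p=2, q=1
  k=2: a=7, p=15, q=8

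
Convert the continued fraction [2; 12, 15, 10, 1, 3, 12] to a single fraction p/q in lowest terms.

Fold from the inside: start with 12/1.
  3 + 1/12 = 37/12
  1 + 12/37 = 49/37
  10 + 37/49 = 527/49
  15 + 49/527 = 7954/527
  12 + 527/7954 = 95975/7954
  2 + 7954/95975 = 199904/95975

199904/95975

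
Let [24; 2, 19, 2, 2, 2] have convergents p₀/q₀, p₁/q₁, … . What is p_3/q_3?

1959/80

Using pₖ = aₖpₖ₋₁ + pₖ₋₂, qₖ = aₖqₖ₋₁ + qₖ₋₂ (with p₋₁=1, p₋₂=0, q₋₁=0, q₋₂=1):
  k=0: a=24, p=24, q=1
  k=1: a=2, p=49, q=2
  k=2: a=19, p=955, q=39
  k=3: a=2, p=1959, q=80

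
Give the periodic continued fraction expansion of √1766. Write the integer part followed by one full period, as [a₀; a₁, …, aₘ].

[42; 42, 84]

a₀ = ⌊√1766⌋ = 42.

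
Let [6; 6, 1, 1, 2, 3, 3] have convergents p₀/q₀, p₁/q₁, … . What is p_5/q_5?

Using pₖ = aₖpₖ₋₁ + pₖ₋₂, qₖ = aₖqₖ₋₁ + qₖ₋₂ (with p₋₁=1, p₋₂=0, q₋₁=0, q₋₂=1):
  k=0: a=6, p=6, q=1
  k=1: a=6, p=37, q=6
  k=2: a=1, p=43, q=7
  k=3: a=1, p=80, q=13
  k=4: a=2, p=203, q=33
  k=5: a=3, p=689, q=112

689/112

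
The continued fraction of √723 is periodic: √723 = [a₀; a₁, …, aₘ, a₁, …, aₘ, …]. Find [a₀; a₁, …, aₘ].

a₀ = ⌊√723⌋ = 26.
With m₀=0, d₀=1 and mₖ₊₁ = dₖaₖ − mₖ, dₖ₊₁ = (n − mₖ₊₁²)/dₖ, aₖ₊₁ = ⌊(a₀+mₖ₊₁)/dₖ₊₁⌋:
  k=1: m=26, d=47, a=1
  k=2: m=21, d=6, a=7
  k=3: m=21, d=47, a=1
  k=4: m=26, d=1, a=52
d=1 and a=2a₀=52 at k=4, so the next step gives (m, d) = (26, 47) again — its k=1 value — and the period has length 4.

[26; 1, 7, 1, 52]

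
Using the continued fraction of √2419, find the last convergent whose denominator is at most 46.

√2419 = [49; 5, 2, 5, 98, …] (period length 4).
Convergents:
  p_0/q_0 = 49/1
  p_1/q_1 = 246/5
  p_2/q_2 = 541/11
  p_3/q_3 = 2951/60
q_2 = 11 ≤ 46 < 60 = q_3, so the answer is 541/11.

541/11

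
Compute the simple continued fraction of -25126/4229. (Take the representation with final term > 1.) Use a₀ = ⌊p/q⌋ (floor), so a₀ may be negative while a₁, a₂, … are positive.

[-6; 17, 19, 13]

-25126 = -6*4229 + 248
4229 = 17*248 + 13
248 = 19*13 + 1
13 = 13*1 + 0  (stop)
So -25126/4229 = [-6; 17, 19, 13].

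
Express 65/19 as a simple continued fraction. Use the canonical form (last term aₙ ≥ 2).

65 = 3·19 + 8
19 = 2·8 + 3
8 = 2·3 + 2
3 = 1·2 + 1
2 = 2·1 + 0  (stop)
So 65/19 = [3; 2, 2, 1, 2].

[3; 2, 2, 1, 2]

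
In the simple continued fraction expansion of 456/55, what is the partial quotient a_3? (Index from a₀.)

456 = 8·55 + 16   →  a_0 = 8
55 = 3·16 + 7   →  a_1 = 3
16 = 2·7 + 2   →  a_2 = 2
7 = 3·2 + 1   →  a_3 = 3

3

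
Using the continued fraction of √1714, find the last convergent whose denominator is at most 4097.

85699/2070

√1714 = [41; 2, 2, 82, …] (period length 3).
Convergents:
  p_0/q_0 = 41/1
  p_1/q_1 = 83/2
  p_2/q_2 = 207/5
  p_3/q_3 = 17057/412
  p_4/q_4 = 34321/829
  p_5/q_5 = 85699/2070
  p_6/q_6 = 7061639/170569
q_5 = 2070 ≤ 4097 < 170569 = q_6, so the answer is 85699/2070.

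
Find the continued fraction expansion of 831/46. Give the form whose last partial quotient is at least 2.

[18; 15, 3]

831 = 18*46 + 3
46 = 15*3 + 1
3 = 3*1 + 0  (stop)
So 831/46 = [18; 15, 3].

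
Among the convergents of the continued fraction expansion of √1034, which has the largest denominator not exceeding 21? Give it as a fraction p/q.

√1034 = [32; 6, 2, 2, 2, 6, 64, …] (period length 6).
Convergents:
  p_0/q_0 = 32/1
  p_1/q_1 = 193/6
  p_2/q_2 = 418/13
  p_3/q_3 = 1029/32
q_2 = 13 ≤ 21 < 32 = q_3, so the answer is 418/13.

418/13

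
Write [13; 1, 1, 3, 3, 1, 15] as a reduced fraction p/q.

6417/473

Using pₖ = aₖpₖ₋₁ + pₖ₋₂ and qₖ = aₖqₖ₋₁ + qₖ₋₂:
  k=0: a=13, p=13, q=1
  k=1: a=1, p=14, q=1
  k=2: a=1, p=27, q=2
  k=3: a=3, p=95, q=7
  k=4: a=3, p=312, q=23
  k=5: a=1, p=407, q=30
  k=6: a=15, p=6417, q=473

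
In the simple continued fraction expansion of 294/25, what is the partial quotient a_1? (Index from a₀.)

294 = 11·25 + 19   →  a_0 = 11
25 = 1·19 + 6   →  a_1 = 1

1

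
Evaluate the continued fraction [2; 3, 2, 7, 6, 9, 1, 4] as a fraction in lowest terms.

Using pₖ = aₖpₖ₋₁ + pₖ₋₂ and qₖ = aₖqₖ₋₁ + qₖ₋₂:
  k=0: a=2, p=2, q=1
  k=1: a=3, p=7, q=3
  k=2: a=2, p=16, q=7
  k=3: a=7, p=119, q=52
  k=4: a=6, p=730, q=319
  k=5: a=9, p=6689, q=2923
  k=6: a=1, p=7419, q=3242
  k=7: a=4, p=36365, q=15891

36365/15891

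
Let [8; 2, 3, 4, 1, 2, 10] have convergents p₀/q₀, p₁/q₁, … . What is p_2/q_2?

59/7

Using pₖ = aₖpₖ₋₁ + pₖ₋₂, qₖ = aₖqₖ₋₁ + qₖ₋₂ (with p₋₁=1, p₋₂=0, q₋₁=0, q₋₂=1):
  k=0: a=8, p=8, q=1
  k=1: a=2, p=17, q=2
  k=2: a=3, p=59, q=7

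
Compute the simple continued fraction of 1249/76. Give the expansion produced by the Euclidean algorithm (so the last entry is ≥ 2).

1249 = 16*76 + 33
76 = 2*33 + 10
33 = 3*10 + 3
10 = 3*3 + 1
3 = 3*1 + 0  (stop)
So 1249/76 = [16; 2, 3, 3, 3].

[16; 2, 3, 3, 3]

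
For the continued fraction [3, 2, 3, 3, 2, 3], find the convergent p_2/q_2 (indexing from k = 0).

24/7

Using pₖ = aₖpₖ₋₁ + pₖ₋₂, qₖ = aₖqₖ₋₁ + qₖ₋₂ (with p₋₁=1, p₋₂=0, q₋₁=0, q₋₂=1):
  k=0: a=3, p=3, q=1
  k=1: a=2, p=7, q=2
  k=2: a=3, p=24, q=7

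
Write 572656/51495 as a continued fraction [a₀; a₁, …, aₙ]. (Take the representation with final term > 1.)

[11; 8, 3, 2, 3, 2, 12, 9]

572656 = 11×51495 + 6211
51495 = 8×6211 + 1807
6211 = 3×1807 + 790
1807 = 2×790 + 227
790 = 3×227 + 109
227 = 2×109 + 9
109 = 12×9 + 1
9 = 9×1 + 0  (stop)
So 572656/51495 = [11; 8, 3, 2, 3, 2, 12, 9].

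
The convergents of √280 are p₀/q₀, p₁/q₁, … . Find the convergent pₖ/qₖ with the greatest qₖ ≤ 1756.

√280 = [16; 1, 2, 1, 2, 1, 32, …] (period length 6).
Convergents:
  p_0/q_0 = 16/1
  p_1/q_1 = 17/1
  p_2/q_2 = 50/3
  p_3/q_3 = 67/4
  p_4/q_4 = 184/11
  p_5/q_5 = 251/15
  p_6/q_6 = 8216/491
  p_7/q_7 = 8467/506
  p_8/q_8 = 25150/1503
  p_9/q_9 = 33617/2009
q_8 = 1503 ≤ 1756 < 2009 = q_9, so the answer is 25150/1503.

25150/1503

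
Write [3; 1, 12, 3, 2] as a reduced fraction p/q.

Fold from the inside: start with 2/1.
  3 + 1/2 = 7/2
  12 + 2/7 = 86/7
  1 + 7/86 = 93/86
  3 + 86/93 = 365/93

365/93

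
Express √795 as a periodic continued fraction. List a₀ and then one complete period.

a₀ = ⌊√795⌋ = 28.
With m₀=0, d₀=1 and mₖ₊₁ = dₖaₖ − mₖ, dₖ₊₁ = (n − mₖ₊₁²)/dₖ, aₖ₊₁ = ⌊(a₀+mₖ₊₁)/dₖ₊₁⌋:
  k=1: m=28, d=11, a=5
  k=2: m=27, d=6, a=9
  k=3: m=27, d=11, a=5
  k=4: m=28, d=1, a=56
d=1 and a=2a₀=56 at k=4, so the next step gives (m, d) = (28, 11) again — its k=1 value — and the period has length 4.

[28; 5, 9, 5, 56]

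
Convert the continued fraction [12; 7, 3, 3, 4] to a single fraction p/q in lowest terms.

3811/314

Fold from the inside: start with 4/1.
  3 + 1/4 = 13/4
  3 + 4/13 = 43/13
  7 + 13/43 = 314/43
  12 + 43/314 = 3811/314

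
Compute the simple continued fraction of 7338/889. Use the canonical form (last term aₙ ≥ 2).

7338 = 8·889 + 226
889 = 3·226 + 211
226 = 1·211 + 15
211 = 14·15 + 1
15 = 15·1 + 0  (stop)
So 7338/889 = [8; 3, 1, 14, 15].

[8; 3, 1, 14, 15]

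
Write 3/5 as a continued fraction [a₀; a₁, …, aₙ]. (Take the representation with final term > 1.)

[0; 1, 1, 2]

3 = 0*5 + 3
5 = 1*3 + 2
3 = 1*2 + 1
2 = 2*1 + 0  (stop)
So 3/5 = [0; 1, 1, 2].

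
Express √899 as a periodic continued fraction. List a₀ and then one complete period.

[29; 1, 58]

a₀ = ⌊√899⌋ = 29.
With m₀=0, d₀=1 and mₖ₊₁ = dₖaₖ − mₖ, dₖ₊₁ = (n − mₖ₊₁²)/dₖ, aₖ₊₁ = ⌊(a₀+mₖ₊₁)/dₖ₊₁⌋:
  k=1: m=29, d=58, a=1
  k=2: m=29, d=1, a=58
d=1 and a=2a₀=58 at k=2, so the next step gives (m, d) = (29, 58) again — its k=1 value — and the period has length 2.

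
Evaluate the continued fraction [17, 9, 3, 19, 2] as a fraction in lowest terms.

18989/1110

Fold from the inside: start with 2/1.
  19 + 1/2 = 39/2
  3 + 2/39 = 119/39
  9 + 39/119 = 1110/119
  17 + 119/1110 = 18989/1110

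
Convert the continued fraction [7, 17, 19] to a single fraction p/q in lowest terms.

Fold from the inside: start with 19/1.
  17 + 1/19 = 324/19
  7 + 19/324 = 2287/324

2287/324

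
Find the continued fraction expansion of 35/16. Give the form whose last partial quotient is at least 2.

[2; 5, 3]

35 = 2×16 + 3
16 = 5×3 + 1
3 = 3×1 + 0  (stop)
So 35/16 = [2; 5, 3].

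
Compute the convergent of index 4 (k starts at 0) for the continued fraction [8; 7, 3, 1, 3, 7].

887/109

Using pₖ = aₖpₖ₋₁ + pₖ₋₂, qₖ = aₖqₖ₋₁ + qₖ₋₂ (with p₋₁=1, p₋₂=0, q₋₁=0, q₋₂=1):
  k=0: a=8, p=8, q=1
  k=1: a=7, p=57, q=7
  k=2: a=3, p=179, q=22
  k=3: a=1, p=236, q=29
  k=4: a=3, p=887, q=109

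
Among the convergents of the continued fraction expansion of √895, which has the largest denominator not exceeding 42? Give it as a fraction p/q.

√895 = [29; 1, 10, 1, 58, …] (period length 4).
Convergents:
  p_0/q_0 = 29/1
  p_1/q_1 = 30/1
  p_2/q_2 = 329/11
  p_3/q_3 = 359/12
  p_4/q_4 = 21151/707
q_3 = 12 ≤ 42 < 707 = q_4, so the answer is 359/12.

359/12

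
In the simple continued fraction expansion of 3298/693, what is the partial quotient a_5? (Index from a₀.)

3298 = 4·693 + 526   →  a_0 = 4
693 = 1·526 + 167   →  a_1 = 1
526 = 3·167 + 25   →  a_2 = 3
167 = 6·25 + 17   →  a_3 = 6
25 = 1·17 + 8   →  a_4 = 1
17 = 2·8 + 1   →  a_5 = 2

2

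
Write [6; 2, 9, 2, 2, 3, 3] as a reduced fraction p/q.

7187/1110

Fold from the inside: start with 3/1.
  3 + 1/3 = 10/3
  2 + 3/10 = 23/10
  2 + 10/23 = 56/23
  9 + 23/56 = 527/56
  2 + 56/527 = 1110/527
  6 + 527/1110 = 7187/1110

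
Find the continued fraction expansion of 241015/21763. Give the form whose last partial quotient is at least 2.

[11; 13, 2, 2, 1, 1, 9, 14]

241015 = 11×21763 + 1622
21763 = 13×1622 + 677
1622 = 2×677 + 268
677 = 2×268 + 141
268 = 1×141 + 127
141 = 1×127 + 14
127 = 9×14 + 1
14 = 14×1 + 0  (stop)
So 241015/21763 = [11; 13, 2, 2, 1, 1, 9, 14].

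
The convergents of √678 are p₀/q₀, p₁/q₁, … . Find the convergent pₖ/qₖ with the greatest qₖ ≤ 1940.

35230/1353

√678 = [26; 26, 52, …] (period length 2).
Convergents:
  p_0/q_0 = 26/1
  p_1/q_1 = 677/26
  p_2/q_2 = 35230/1353
  p_3/q_3 = 916657/35204
q_2 = 1353 ≤ 1940 < 35204 = q_3, so the answer is 35230/1353.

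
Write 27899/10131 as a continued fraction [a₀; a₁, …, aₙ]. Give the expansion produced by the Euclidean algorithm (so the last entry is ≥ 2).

27899 = 2·10131 + 7637
10131 = 1·7637 + 2494
7637 = 3·2494 + 155
2494 = 16·155 + 14
155 = 11·14 + 1
14 = 14·1 + 0  (stop)
So 27899/10131 = [2; 1, 3, 16, 11, 14].

[2; 1, 3, 16, 11, 14]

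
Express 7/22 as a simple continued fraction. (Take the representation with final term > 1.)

[0; 3, 7]

7 = 0·22 + 7
22 = 3·7 + 1
7 = 7·1 + 0  (stop)
So 7/22 = [0; 3, 7].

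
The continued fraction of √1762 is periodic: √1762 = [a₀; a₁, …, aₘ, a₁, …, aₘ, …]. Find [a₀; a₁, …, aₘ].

[41; 1, 40, 1, 82]

a₀ = ⌊√1762⌋ = 41.
With m₀=0, d₀=1 and mₖ₊₁ = dₖaₖ − mₖ, dₖ₊₁ = (n − mₖ₊₁²)/dₖ, aₖ₊₁ = ⌊(a₀+mₖ₊₁)/dₖ₊₁⌋:
  k=1: m=41, d=81, a=1
  k=2: m=40, d=2, a=40
  k=3: m=40, d=81, a=1
  k=4: m=41, d=1, a=82
d=1 and a=2a₀=82 at k=4, so the next step gives (m, d) = (41, 81) again — its k=1 value — and the period has length 4.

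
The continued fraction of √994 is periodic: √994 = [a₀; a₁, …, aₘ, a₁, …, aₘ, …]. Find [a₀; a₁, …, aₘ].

[31; 1, 1, 8, 1, 1, 62]

a₀ = ⌊√994⌋ = 31.
With m₀=0, d₀=1 and mₖ₊₁ = dₖaₖ − mₖ, dₖ₊₁ = (n − mₖ₊₁²)/dₖ, aₖ₊₁ = ⌊(a₀+mₖ₊₁)/dₖ₊₁⌋:
  k=1: m=31, d=33, a=1
  k=2: m=2, d=30, a=1
  k=3: m=28, d=7, a=8
  k=4: m=28, d=30, a=1
  k=5: m=2, d=33, a=1
  k=6: m=31, d=1, a=62
d=1 and a=2a₀=62 at k=6, so the next step gives (m, d) = (31, 33) again — its k=1 value — and the period has length 6.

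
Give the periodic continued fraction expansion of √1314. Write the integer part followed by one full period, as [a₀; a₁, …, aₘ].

a₀ = ⌊√1314⌋ = 36.

[36; 4, 72]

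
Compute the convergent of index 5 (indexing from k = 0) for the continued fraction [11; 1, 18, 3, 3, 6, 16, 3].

Using pₖ = aₖpₖ₋₁ + pₖ₋₂, qₖ = aₖqₖ₋₁ + qₖ₋₂ (with p₋₁=1, p₋₂=0, q₋₁=0, q₋₂=1):
  k=0: a=11, p=11, q=1
  k=1: a=1, p=12, q=1
  k=2: a=18, p=227, q=19
  k=3: a=3, p=693, q=58
  k=4: a=3, p=2306, q=193
  k=5: a=6, p=14529, q=1216

14529/1216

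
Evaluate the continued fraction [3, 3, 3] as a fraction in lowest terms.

Fold from the inside: start with 3/1.
  3 + 1/3 = 10/3
  3 + 3/10 = 33/10

33/10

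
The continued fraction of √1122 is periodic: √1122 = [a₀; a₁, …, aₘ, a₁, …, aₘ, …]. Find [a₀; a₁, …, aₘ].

[33; 2, 66]

a₀ = ⌊√1122⌋ = 33.
With m₀=0, d₀=1 and mₖ₊₁ = dₖaₖ − mₖ, dₖ₊₁ = (n − mₖ₊₁²)/dₖ, aₖ₊₁ = ⌊(a₀+mₖ₊₁)/dₖ₊₁⌋:
  k=1: m=33, d=33, a=2
  k=2: m=33, d=1, a=66
d=1 and a=2a₀=66 at k=2, so the next step gives (m, d) = (33, 33) again — its k=1 value — and the period has length 2.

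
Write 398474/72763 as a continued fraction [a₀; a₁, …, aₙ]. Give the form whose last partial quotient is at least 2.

[5; 2, 10, 16, 2, 14, 2, 3]

398474 = 5·72763 + 34659
72763 = 2·34659 + 3445
34659 = 10·3445 + 209
3445 = 16·209 + 101
209 = 2·101 + 7
101 = 14·7 + 3
7 = 2·3 + 1
3 = 3·1 + 0  (stop)
So 398474/72763 = [5; 2, 10, 16, 2, 14, 2, 3].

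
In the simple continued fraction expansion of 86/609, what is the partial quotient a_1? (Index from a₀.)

86 = 0·609 + 86   →  a_0 = 0
609 = 7·86 + 7   →  a_1 = 7

7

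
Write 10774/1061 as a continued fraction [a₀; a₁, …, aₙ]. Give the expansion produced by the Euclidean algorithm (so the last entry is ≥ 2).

[10; 6, 2, 7, 1, 2, 3]

10774 = 10·1061 + 164
1061 = 6·164 + 77
164 = 2·77 + 10
77 = 7·10 + 7
10 = 1·7 + 3
7 = 2·3 + 1
3 = 3·1 + 0  (stop)
So 10774/1061 = [10; 6, 2, 7, 1, 2, 3].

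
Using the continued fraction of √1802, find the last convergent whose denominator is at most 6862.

√1802 = [42; 2, 4, 2, 84, …] (period length 4).
Convergents:
  p_0/q_0 = 42/1
  p_1/q_1 = 85/2
  p_2/q_2 = 382/9
  p_3/q_3 = 849/20
  p_4/q_4 = 71698/1689
  p_5/q_5 = 144245/3398
  p_6/q_6 = 648678/15281
q_5 = 3398 ≤ 6862 < 15281 = q_6, so the answer is 144245/3398.

144245/3398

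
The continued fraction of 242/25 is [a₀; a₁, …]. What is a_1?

242 = 9·25 + 17   →  a_0 = 9
25 = 1·17 + 8   →  a_1 = 1

1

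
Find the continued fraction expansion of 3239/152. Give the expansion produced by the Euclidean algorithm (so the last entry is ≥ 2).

3239 = 21·152 + 47
152 = 3·47 + 11
47 = 4·11 + 3
11 = 3·3 + 2
3 = 1·2 + 1
2 = 2·1 + 0  (stop)
So 3239/152 = [21; 3, 4, 3, 1, 2].

[21; 3, 4, 3, 1, 2]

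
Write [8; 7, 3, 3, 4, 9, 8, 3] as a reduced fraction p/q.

597390/73417

Fold from the inside: start with 3/1.
  8 + 1/3 = 25/3
  9 + 3/25 = 228/25
  4 + 25/228 = 937/228
  3 + 228/937 = 3039/937
  3 + 937/3039 = 10054/3039
  7 + 3039/10054 = 73417/10054
  8 + 10054/73417 = 597390/73417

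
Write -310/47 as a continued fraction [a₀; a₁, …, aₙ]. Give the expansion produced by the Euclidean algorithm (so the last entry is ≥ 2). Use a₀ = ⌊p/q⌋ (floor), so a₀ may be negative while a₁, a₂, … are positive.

-310 = -7×47 + 19
47 = 2×19 + 9
19 = 2×9 + 1
9 = 9×1 + 0  (stop)
So -310/47 = [-7; 2, 2, 9].

[-7; 2, 2, 9]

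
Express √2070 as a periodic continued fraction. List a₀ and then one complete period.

[45; 2, 90]

a₀ = ⌊√2070⌋ = 45.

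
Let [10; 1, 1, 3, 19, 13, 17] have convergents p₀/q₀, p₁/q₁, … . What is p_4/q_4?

1427/135

Using pₖ = aₖpₖ₋₁ + pₖ₋₂, qₖ = aₖqₖ₋₁ + qₖ₋₂ (with p₋₁=1, p₋₂=0, q₋₁=0, q₋₂=1):
  k=0: a=10, p=10, q=1
  k=1: a=1, p=11, q=1
  k=2: a=1, p=21, q=2
  k=3: a=3, p=74, q=7
  k=4: a=19, p=1427, q=135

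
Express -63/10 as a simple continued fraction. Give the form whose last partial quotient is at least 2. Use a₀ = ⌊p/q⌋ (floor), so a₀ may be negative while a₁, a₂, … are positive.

-63 = -7*10 + 7
10 = 1*7 + 3
7 = 2*3 + 1
3 = 3*1 + 0  (stop)
So -63/10 = [-7; 1, 2, 3].

[-7; 1, 2, 3]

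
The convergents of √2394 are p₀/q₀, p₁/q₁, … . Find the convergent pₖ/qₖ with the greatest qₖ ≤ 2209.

67081/1371

√2394 = [48; 1, 12, 1, 96, …] (period length 4).
Convergents:
  p_0/q_0 = 48/1
  p_1/q_1 = 49/1
  p_2/q_2 = 636/13
  p_3/q_3 = 685/14
  p_4/q_4 = 66396/1357
  p_5/q_5 = 67081/1371
  p_6/q_6 = 871368/17809
q_5 = 1371 ≤ 2209 < 17809 = q_6, so the answer is 67081/1371.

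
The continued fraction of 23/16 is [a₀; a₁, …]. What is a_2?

3

23 = 1·16 + 7   →  a_0 = 1
16 = 2·7 + 2   →  a_1 = 2
7 = 3·2 + 1   →  a_2 = 3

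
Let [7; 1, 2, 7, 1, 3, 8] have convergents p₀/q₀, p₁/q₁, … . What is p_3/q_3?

Using pₖ = aₖpₖ₋₁ + pₖ₋₂, qₖ = aₖqₖ₋₁ + qₖ₋₂ (with p₋₁=1, p₋₂=0, q₋₁=0, q₋₂=1):
  k=0: a=7, p=7, q=1
  k=1: a=1, p=8, q=1
  k=2: a=2, p=23, q=3
  k=3: a=7, p=169, q=22

169/22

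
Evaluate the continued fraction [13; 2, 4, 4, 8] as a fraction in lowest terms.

Using pₖ = aₖpₖ₋₁ + pₖ₋₂ and qₖ = aₖqₖ₋₁ + qₖ₋₂:
  k=0: a=13, p=13, q=1
  k=1: a=2, p=27, q=2
  k=2: a=4, p=121, q=9
  k=3: a=4, p=511, q=38
  k=4: a=8, p=4209, q=313

4209/313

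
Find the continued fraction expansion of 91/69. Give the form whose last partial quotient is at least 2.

[1; 3, 7, 3]

91 = 1*69 + 22
69 = 3*22 + 3
22 = 7*3 + 1
3 = 3*1 + 0  (stop)
So 91/69 = [1; 3, 7, 3].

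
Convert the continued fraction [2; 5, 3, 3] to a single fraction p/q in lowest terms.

Using pₖ = aₖpₖ₋₁ + pₖ₋₂ and qₖ = aₖqₖ₋₁ + qₖ₋₂:
  k=0: a=2, p=2, q=1
  k=1: a=5, p=11, q=5
  k=2: a=3, p=35, q=16
  k=3: a=3, p=116, q=53

116/53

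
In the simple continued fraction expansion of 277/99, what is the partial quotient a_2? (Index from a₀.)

277 = 2·99 + 79   →  a_0 = 2
99 = 1·79 + 20   →  a_1 = 1
79 = 3·20 + 19   →  a_2 = 3

3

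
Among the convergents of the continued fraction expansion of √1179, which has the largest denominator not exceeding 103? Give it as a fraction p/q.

3468/101

√1179 = [34; 2, 1, 33, 1, 2, 68, …] (period length 6).
Convergents:
  p_0/q_0 = 34/1
  p_1/q_1 = 69/2
  p_2/q_2 = 103/3
  p_3/q_3 = 3468/101
  p_4/q_4 = 3571/104
q_3 = 101 ≤ 103 < 104 = q_4, so the answer is 3468/101.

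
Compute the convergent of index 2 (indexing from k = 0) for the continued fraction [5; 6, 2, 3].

Using pₖ = aₖpₖ₋₁ + pₖ₋₂, qₖ = aₖqₖ₋₁ + qₖ₋₂ (with p₋₁=1, p₋₂=0, q₋₁=0, q₋₂=1):
  k=0: a=5, p=5, q=1
  k=1: a=6, p=31, q=6
  k=2: a=2, p=67, q=13

67/13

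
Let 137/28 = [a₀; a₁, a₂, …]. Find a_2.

137 = 4·28 + 25   →  a_0 = 4
28 = 1·25 + 3   →  a_1 = 1
25 = 8·3 + 1   →  a_2 = 8

8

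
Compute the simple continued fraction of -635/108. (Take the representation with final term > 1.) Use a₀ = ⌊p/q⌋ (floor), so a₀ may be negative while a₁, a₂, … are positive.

[-6; 8, 3, 4]

-635 = -6×108 + 13
108 = 8×13 + 4
13 = 3×4 + 1
4 = 4×1 + 0  (stop)
So -635/108 = [-6; 8, 3, 4].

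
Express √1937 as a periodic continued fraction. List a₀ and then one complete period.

[44; 88]

a₀ = ⌊√1937⌋ = 44.
With m₀=0, d₀=1 and mₖ₊₁ = dₖaₖ − mₖ, dₖ₊₁ = (n − mₖ₊₁²)/dₖ, aₖ₊₁ = ⌊(a₀+mₖ₊₁)/dₖ₊₁⌋:
  k=1: m=44, d=1, a=88
d=1 and a=2a₀=88 at k=1, so the next step gives (m, d) = (44, 1) again — its k=1 value — and the period has length 1.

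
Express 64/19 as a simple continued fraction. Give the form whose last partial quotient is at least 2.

64 = 3*19 + 7
19 = 2*7 + 5
7 = 1*5 + 2
5 = 2*2 + 1
2 = 2*1 + 0  (stop)
So 64/19 = [3; 2, 1, 2, 2].

[3; 2, 1, 2, 2]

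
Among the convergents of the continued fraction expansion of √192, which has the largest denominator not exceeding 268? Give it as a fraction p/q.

2702/195

√192 = [13; 1, 5, 1, 26, …] (period length 4).
Convergents:
  p_0/q_0 = 13/1
  p_1/q_1 = 14/1
  p_2/q_2 = 83/6
  p_3/q_3 = 97/7
  p_4/q_4 = 2605/188
  p_5/q_5 = 2702/195
  p_6/q_6 = 16115/1163
q_5 = 195 ≤ 268 < 1163 = q_6, so the answer is 2702/195.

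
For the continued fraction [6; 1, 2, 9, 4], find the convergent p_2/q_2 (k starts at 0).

Using pₖ = aₖpₖ₋₁ + pₖ₋₂, qₖ = aₖqₖ₋₁ + qₖ₋₂ (with p₋₁=1, p₋₂=0, q₋₁=0, q₋₂=1):
  k=0: a=6, p=6, q=1
  k=1: a=1, p=7, q=1
  k=2: a=2, p=20, q=3

20/3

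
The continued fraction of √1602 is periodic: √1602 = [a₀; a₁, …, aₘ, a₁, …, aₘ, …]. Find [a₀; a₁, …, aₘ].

a₀ = ⌊√1602⌋ = 40.
With m₀=0, d₀=1 and mₖ₊₁ = dₖaₖ − mₖ, dₖ₊₁ = (n − mₖ₊₁²)/dₖ, aₖ₊₁ = ⌊(a₀+mₖ₊₁)/dₖ₊₁⌋:
  k=1: m=40, d=2, a=40
  k=2: m=40, d=1, a=80
d=1 and a=2a₀=80 at k=2, so the next step gives (m, d) = (40, 2) again — its k=1 value — and the period has length 2.

[40; 40, 80]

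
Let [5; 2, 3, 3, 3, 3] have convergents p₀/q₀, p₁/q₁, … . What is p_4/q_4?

413/76

Using pₖ = aₖpₖ₋₁ + pₖ₋₂, qₖ = aₖqₖ₋₁ + qₖ₋₂ (with p₋₁=1, p₋₂=0, q₋₁=0, q₋₂=1):
  k=0: a=5, p=5, q=1
  k=1: a=2, p=11, q=2
  k=2: a=3, p=38, q=7
  k=3: a=3, p=125, q=23
  k=4: a=3, p=413, q=76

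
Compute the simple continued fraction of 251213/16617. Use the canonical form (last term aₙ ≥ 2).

[15; 8, 2, 18, 3, 17]

251213 = 15*16617 + 1958
16617 = 8*1958 + 953
1958 = 2*953 + 52
953 = 18*52 + 17
52 = 3*17 + 1
17 = 17*1 + 0  (stop)
So 251213/16617 = [15; 8, 2, 18, 3, 17].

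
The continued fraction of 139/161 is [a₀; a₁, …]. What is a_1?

1

139 = 0·161 + 139   →  a_0 = 0
161 = 1·139 + 22   →  a_1 = 1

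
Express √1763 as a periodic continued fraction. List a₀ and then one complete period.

[41; 1, 82]

a₀ = ⌊√1763⌋ = 41.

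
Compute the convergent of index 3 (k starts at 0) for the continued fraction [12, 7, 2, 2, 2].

Using pₖ = aₖpₖ₋₁ + pₖ₋₂, qₖ = aₖqₖ₋₁ + qₖ₋₂ (with p₋₁=1, p₋₂=0, q₋₁=0, q₋₂=1):
  k=0: a=12, p=12, q=1
  k=1: a=7, p=85, q=7
  k=2: a=2, p=182, q=15
  k=3: a=2, p=449, q=37

449/37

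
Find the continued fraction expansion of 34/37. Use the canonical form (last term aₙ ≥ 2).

[0; 1, 11, 3]

34 = 0×37 + 34
37 = 1×34 + 3
34 = 11×3 + 1
3 = 3×1 + 0  (stop)
So 34/37 = [0; 1, 11, 3].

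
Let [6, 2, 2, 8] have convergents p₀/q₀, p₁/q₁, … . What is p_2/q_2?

32/5

Using pₖ = aₖpₖ₋₁ + pₖ₋₂, qₖ = aₖqₖ₋₁ + qₖ₋₂ (with p₋₁=1, p₋₂=0, q₋₁=0, q₋₂=1):
  k=0: a=6, p=6, q=1
  k=1: a=2, p=13, q=2
  k=2: a=2, p=32, q=5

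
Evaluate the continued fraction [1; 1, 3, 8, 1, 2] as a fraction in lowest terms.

188/107

Fold from the inside: start with 2/1.
  1 + 1/2 = 3/2
  8 + 2/3 = 26/3
  3 + 3/26 = 81/26
  1 + 26/81 = 107/81
  1 + 81/107 = 188/107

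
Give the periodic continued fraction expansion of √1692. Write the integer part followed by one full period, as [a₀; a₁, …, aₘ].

a₀ = ⌊√1692⌋ = 41.

[41; 7, 2, 7, 82]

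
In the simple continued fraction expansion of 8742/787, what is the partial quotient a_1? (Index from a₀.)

9

8742 = 11·787 + 85   →  a_0 = 11
787 = 9·85 + 22   →  a_1 = 9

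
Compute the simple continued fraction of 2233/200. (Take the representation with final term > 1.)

[11; 6, 16, 2]

2233 = 11*200 + 33
200 = 6*33 + 2
33 = 16*2 + 1
2 = 2*1 + 0  (stop)
So 2233/200 = [11; 6, 16, 2].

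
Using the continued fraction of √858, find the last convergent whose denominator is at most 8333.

123640/4221

√858 = [29; 3, 2, 3, 58, …] (period length 4).
Convergents:
  p_0/q_0 = 29/1
  p_1/q_1 = 88/3
  p_2/q_2 = 205/7
  p_3/q_3 = 703/24
  p_4/q_4 = 40979/1399
  p_5/q_5 = 123640/4221
  p_6/q_6 = 288259/9841
q_5 = 4221 ≤ 8333 < 9841 = q_6, so the answer is 123640/4221.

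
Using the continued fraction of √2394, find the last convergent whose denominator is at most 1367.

66396/1357

√2394 = [48; 1, 12, 1, 96, …] (period length 4).
Convergents:
  p_0/q_0 = 48/1
  p_1/q_1 = 49/1
  p_2/q_2 = 636/13
  p_3/q_3 = 685/14
  p_4/q_4 = 66396/1357
  p_5/q_5 = 67081/1371
q_4 = 1357 ≤ 1367 < 1371 = q_5, so the answer is 66396/1357.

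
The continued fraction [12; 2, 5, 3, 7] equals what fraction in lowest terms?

3189/256

Using pₖ = aₖpₖ₋₁ + pₖ₋₂ and qₖ = aₖqₖ₋₁ + qₖ₋₂:
  k=0: a=12, p=12, q=1
  k=1: a=2, p=25, q=2
  k=2: a=5, p=137, q=11
  k=3: a=3, p=436, q=35
  k=4: a=7, p=3189, q=256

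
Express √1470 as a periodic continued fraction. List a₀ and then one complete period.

[38; 2, 1, 14, 1, 2, 76]

a₀ = ⌊√1470⌋ = 38.
With m₀=0, d₀=1 and mₖ₊₁ = dₖaₖ − mₖ, dₖ₊₁ = (n − mₖ₊₁²)/dₖ, aₖ₊₁ = ⌊(a₀+mₖ₊₁)/dₖ₊₁⌋:
  k=1: m=38, d=26, a=2
  k=2: m=14, d=49, a=1
  k=3: m=35, d=5, a=14
  k=4: m=35, d=49, a=1
  k=5: m=14, d=26, a=2
  k=6: m=38, d=1, a=76
d=1 and a=2a₀=76 at k=6, so the next step gives (m, d) = (38, 26) again — its k=1 value — and the period has length 6.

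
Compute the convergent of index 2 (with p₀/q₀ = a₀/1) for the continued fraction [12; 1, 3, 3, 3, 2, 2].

51/4

Using pₖ = aₖpₖ₋₁ + pₖ₋₂, qₖ = aₖqₖ₋₁ + qₖ₋₂ (with p₋₁=1, p₋₂=0, q₋₁=0, q₋₂=1):
  k=0: a=12, p=12, q=1
  k=1: a=1, p=13, q=1
  k=2: a=3, p=51, q=4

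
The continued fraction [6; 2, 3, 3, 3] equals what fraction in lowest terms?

Using pₖ = aₖpₖ₋₁ + pₖ₋₂ and qₖ = aₖqₖ₋₁ + qₖ₋₂:
  k=0: a=6, p=6, q=1
  k=1: a=2, p=13, q=2
  k=2: a=3, p=45, q=7
  k=3: a=3, p=148, q=23
  k=4: a=3, p=489, q=76

489/76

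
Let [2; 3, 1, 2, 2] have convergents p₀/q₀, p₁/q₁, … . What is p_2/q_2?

Using pₖ = aₖpₖ₋₁ + pₖ₋₂, qₖ = aₖqₖ₋₁ + qₖ₋₂ (with p₋₁=1, p₋₂=0, q₋₁=0, q₋₂=1):
  k=0: a=2, p=2, q=1
  k=1: a=3, p=7, q=3
  k=2: a=1, p=9, q=4

9/4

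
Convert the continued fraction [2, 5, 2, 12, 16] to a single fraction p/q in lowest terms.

Fold from the inside: start with 16/1.
  12 + 1/16 = 193/16
  2 + 16/193 = 402/193
  5 + 193/402 = 2203/402
  2 + 402/2203 = 4808/2203

4808/2203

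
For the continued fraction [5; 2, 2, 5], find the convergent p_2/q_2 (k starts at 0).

27/5

Using pₖ = aₖpₖ₋₁ + pₖ₋₂, qₖ = aₖqₖ₋₁ + qₖ₋₂ (with p₋₁=1, p₋₂=0, q₋₁=0, q₋₂=1):
  k=0: a=5, p=5, q=1
  k=1: a=2, p=11, q=2
  k=2: a=2, p=27, q=5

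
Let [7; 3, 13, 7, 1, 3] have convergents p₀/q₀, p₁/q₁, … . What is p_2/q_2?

Using pₖ = aₖpₖ₋₁ + pₖ₋₂, qₖ = aₖqₖ₋₁ + qₖ₋₂ (with p₋₁=1, p₋₂=0, q₋₁=0, q₋₂=1):
  k=0: a=7, p=7, q=1
  k=1: a=3, p=22, q=3
  k=2: a=13, p=293, q=40

293/40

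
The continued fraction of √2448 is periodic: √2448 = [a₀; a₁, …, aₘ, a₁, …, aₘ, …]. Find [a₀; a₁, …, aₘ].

[49; 2, 10, 2, 98]

a₀ = ⌊√2448⌋ = 49.
With m₀=0, d₀=1 and mₖ₊₁ = dₖaₖ − mₖ, dₖ₊₁ = (n − mₖ₊₁²)/dₖ, aₖ₊₁ = ⌊(a₀+mₖ₊₁)/dₖ₊₁⌋:
  k=1: m=49, d=47, a=2
  k=2: m=45, d=9, a=10
  k=3: m=45, d=47, a=2
  k=4: m=49, d=1, a=98
d=1 and a=2a₀=98 at k=4, so the next step gives (m, d) = (49, 47) again — its k=1 value — and the period has length 4.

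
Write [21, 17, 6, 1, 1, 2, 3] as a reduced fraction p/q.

40453/1921

Fold from the inside: start with 3/1.
  2 + 1/3 = 7/3
  1 + 3/7 = 10/7
  1 + 7/10 = 17/10
  6 + 10/17 = 112/17
  17 + 17/112 = 1921/112
  21 + 112/1921 = 40453/1921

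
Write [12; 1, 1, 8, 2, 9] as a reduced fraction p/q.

Fold from the inside: start with 9/1.
  2 + 1/9 = 19/9
  8 + 9/19 = 161/19
  1 + 19/161 = 180/161
  1 + 161/180 = 341/180
  12 + 180/341 = 4272/341

4272/341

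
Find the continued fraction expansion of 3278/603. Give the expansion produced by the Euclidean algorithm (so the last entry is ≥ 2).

3278 = 5·603 + 263
603 = 2·263 + 77
263 = 3·77 + 32
77 = 2·32 + 13
32 = 2·13 + 6
13 = 2·6 + 1
6 = 6·1 + 0  (stop)
So 3278/603 = [5; 2, 3, 2, 2, 2, 6].

[5; 2, 3, 2, 2, 2, 6]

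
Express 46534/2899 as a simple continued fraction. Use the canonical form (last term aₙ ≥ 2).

[16; 19, 3, 16, 3]

46534 = 16×2899 + 150
2899 = 19×150 + 49
150 = 3×49 + 3
49 = 16×3 + 1
3 = 3×1 + 0  (stop)
So 46534/2899 = [16; 19, 3, 16, 3].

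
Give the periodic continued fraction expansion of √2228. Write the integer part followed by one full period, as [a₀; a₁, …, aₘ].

[47; 4, 1, 22, 1, 4, 94]

a₀ = ⌊√2228⌋ = 47.
With m₀=0, d₀=1 and mₖ₊₁ = dₖaₖ − mₖ, dₖ₊₁ = (n − mₖ₊₁²)/dₖ, aₖ₊₁ = ⌊(a₀+mₖ₊₁)/dₖ₊₁⌋:
  k=1: m=47, d=19, a=4
  k=2: m=29, d=73, a=1
  k=3: m=44, d=4, a=22
  k=4: m=44, d=73, a=1
  k=5: m=29, d=19, a=4
  k=6: m=47, d=1, a=94
d=1 and a=2a₀=94 at k=6, so the next step gives (m, d) = (47, 19) again — its k=1 value — and the period has length 6.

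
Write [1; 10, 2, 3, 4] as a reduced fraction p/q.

Using pₖ = aₖpₖ₋₁ + pₖ₋₂ and qₖ = aₖqₖ₋₁ + qₖ₋₂:
  k=0: a=1, p=1, q=1
  k=1: a=10, p=11, q=10
  k=2: a=2, p=23, q=21
  k=3: a=3, p=80, q=73
  k=4: a=4, p=343, q=313

343/313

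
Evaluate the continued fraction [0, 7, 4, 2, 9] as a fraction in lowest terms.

85/614

Using pₖ = aₖpₖ₋₁ + pₖ₋₂ and qₖ = aₖqₖ₋₁ + qₖ₋₂:
  k=0: a=0, p=0, q=1
  k=1: a=7, p=1, q=7
  k=2: a=4, p=4, q=29
  k=3: a=2, p=9, q=65
  k=4: a=9, p=85, q=614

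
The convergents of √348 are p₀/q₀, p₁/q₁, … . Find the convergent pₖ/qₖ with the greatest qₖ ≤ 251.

1567/84

√348 = [18; 1, 1, 1, 8, 1, 1, 1, 36, …] (period length 8).
Convergents:
  p_0/q_0 = 18/1
  p_1/q_1 = 19/1
  p_2/q_2 = 37/2
  p_3/q_3 = 56/3
  p_4/q_4 = 485/26
  p_5/q_5 = 541/29
  p_6/q_6 = 1026/55
  p_7/q_7 = 1567/84
  p_8/q_8 = 57438/3079
q_7 = 84 ≤ 251 < 3079 = q_8, so the answer is 1567/84.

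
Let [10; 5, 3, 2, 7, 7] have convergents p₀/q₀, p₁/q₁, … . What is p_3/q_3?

377/37

Using pₖ = aₖpₖ₋₁ + pₖ₋₂, qₖ = aₖqₖ₋₁ + qₖ₋₂ (with p₋₁=1, p₋₂=0, q₋₁=0, q₋₂=1):
  k=0: a=10, p=10, q=1
  k=1: a=5, p=51, q=5
  k=2: a=3, p=163, q=16
  k=3: a=2, p=377, q=37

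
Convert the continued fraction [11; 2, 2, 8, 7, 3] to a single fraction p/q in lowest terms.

10709/939

Using pₖ = aₖpₖ₋₁ + pₖ₋₂ and qₖ = aₖqₖ₋₁ + qₖ₋₂:
  k=0: a=11, p=11, q=1
  k=1: a=2, p=23, q=2
  k=2: a=2, p=57, q=5
  k=3: a=8, p=479, q=42
  k=4: a=7, p=3410, q=299
  k=5: a=3, p=10709, q=939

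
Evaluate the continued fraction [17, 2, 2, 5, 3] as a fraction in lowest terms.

1497/86

Using pₖ = aₖpₖ₋₁ + pₖ₋₂ and qₖ = aₖqₖ₋₁ + qₖ₋₂:
  k=0: a=17, p=17, q=1
  k=1: a=2, p=35, q=2
  k=2: a=2, p=87, q=5
  k=3: a=5, p=470, q=27
  k=4: a=3, p=1497, q=86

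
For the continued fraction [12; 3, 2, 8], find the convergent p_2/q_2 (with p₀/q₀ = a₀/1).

Using pₖ = aₖpₖ₋₁ + pₖ₋₂, qₖ = aₖqₖ₋₁ + qₖ₋₂ (with p₋₁=1, p₋₂=0, q₋₁=0, q₋₂=1):
  k=0: a=12, p=12, q=1
  k=1: a=3, p=37, q=3
  k=2: a=2, p=86, q=7

86/7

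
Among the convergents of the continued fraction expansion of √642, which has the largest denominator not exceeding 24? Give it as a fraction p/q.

76/3

√642 = [25; 2, 1, 24, 1, 2, 50, …] (period length 6).
Convergents:
  p_0/q_0 = 25/1
  p_1/q_1 = 51/2
  p_2/q_2 = 76/3
  p_3/q_3 = 1875/74
q_2 = 3 ≤ 24 < 74 = q_3, so the answer is 76/3.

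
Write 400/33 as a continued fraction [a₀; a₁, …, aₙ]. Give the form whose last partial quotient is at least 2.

400 = 12·33 + 4
33 = 8·4 + 1
4 = 4·1 + 0  (stop)
So 400/33 = [12; 8, 4].

[12; 8, 4]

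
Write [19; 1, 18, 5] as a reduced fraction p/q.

Fold from the inside: start with 5/1.
  18 + 1/5 = 91/5
  1 + 5/91 = 96/91
  19 + 91/96 = 1915/96

1915/96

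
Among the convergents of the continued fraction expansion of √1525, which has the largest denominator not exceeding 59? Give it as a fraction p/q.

√1525 = [39; 19, 1, 1, 19, 78, …] (period length 5).
Convergents:
  p_0/q_0 = 39/1
  p_1/q_1 = 742/19
  p_2/q_2 = 781/20
  p_3/q_3 = 1523/39
  p_4/q_4 = 29718/761
q_3 = 39 ≤ 59 < 761 = q_4, so the answer is 1523/39.

1523/39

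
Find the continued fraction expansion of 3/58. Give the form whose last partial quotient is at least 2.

[0; 19, 3]

3 = 0*58 + 3
58 = 19*3 + 1
3 = 3*1 + 0  (stop)
So 3/58 = [0; 19, 3].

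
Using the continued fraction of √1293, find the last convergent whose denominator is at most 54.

√1293 = [35; 1, 22, 1, 70, …] (period length 4).
Convergents:
  p_0/q_0 = 35/1
  p_1/q_1 = 36/1
  p_2/q_2 = 827/23
  p_3/q_3 = 863/24
  p_4/q_4 = 61237/1703
q_3 = 24 ≤ 54 < 1703 = q_4, so the answer is 863/24.

863/24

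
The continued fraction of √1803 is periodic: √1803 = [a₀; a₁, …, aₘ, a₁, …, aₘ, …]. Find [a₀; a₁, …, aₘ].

a₀ = ⌊√1803⌋ = 42.
With m₀=0, d₀=1 and mₖ₊₁ = dₖaₖ − mₖ, dₖ₊₁ = (n − mₖ₊₁²)/dₖ, aₖ₊₁ = ⌊(a₀+mₖ₊₁)/dₖ₊₁⌋:
  k=1: m=42, d=39, a=2
  k=2: m=36, d=13, a=6
  k=3: m=42, d=3, a=28
  k=4: m=42, d=13, a=6
  k=5: m=36, d=39, a=2
  k=6: m=42, d=1, a=84
d=1 and a=2a₀=84 at k=6, so the next step gives (m, d) = (42, 39) again — its k=1 value — and the period has length 6.

[42; 2, 6, 28, 6, 2, 84]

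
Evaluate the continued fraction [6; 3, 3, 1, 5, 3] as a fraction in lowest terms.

Using pₖ = aₖpₖ₋₁ + pₖ₋₂ and qₖ = aₖqₖ₋₁ + qₖ₋₂:
  k=0: a=6, p=6, q=1
  k=1: a=3, p=19, q=3
  k=2: a=3, p=63, q=10
  k=3: a=1, p=82, q=13
  k=4: a=5, p=473, q=75
  k=5: a=3, p=1501, q=238

1501/238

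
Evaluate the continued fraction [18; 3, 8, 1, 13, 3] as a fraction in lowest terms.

21894/1195

Fold from the inside: start with 3/1.
  13 + 1/3 = 40/3
  1 + 3/40 = 43/40
  8 + 40/43 = 384/43
  3 + 43/384 = 1195/384
  18 + 384/1195 = 21894/1195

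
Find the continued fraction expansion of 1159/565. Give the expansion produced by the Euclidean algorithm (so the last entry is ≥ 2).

1159 = 2·565 + 29
565 = 19·29 + 14
29 = 2·14 + 1
14 = 14·1 + 0  (stop)
So 1159/565 = [2; 19, 2, 14].

[2; 19, 2, 14]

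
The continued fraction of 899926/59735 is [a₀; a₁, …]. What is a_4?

16

899926 = 15·59735 + 3901   →  a_0 = 15
59735 = 15·3901 + 1220   →  a_1 = 15
3901 = 3·1220 + 241   →  a_2 = 3
1220 = 5·241 + 15   →  a_3 = 5
241 = 16·15 + 1   →  a_4 = 16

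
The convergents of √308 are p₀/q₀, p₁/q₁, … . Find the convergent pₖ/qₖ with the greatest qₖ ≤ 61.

√308 = [17; 1, 1, 4, 1, 1, 34, …] (period length 6).
Convergents:
  p_0/q_0 = 17/1
  p_1/q_1 = 18/1
  p_2/q_2 = 35/2
  p_3/q_3 = 158/9
  p_4/q_4 = 193/11
  p_5/q_5 = 351/20
  p_6/q_6 = 12127/691
q_5 = 20 ≤ 61 < 691 = q_6, so the answer is 351/20.

351/20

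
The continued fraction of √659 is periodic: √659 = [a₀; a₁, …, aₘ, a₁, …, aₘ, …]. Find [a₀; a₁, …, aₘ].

a₀ = ⌊√659⌋ = 25.
With m₀=0, d₀=1 and mₖ₊₁ = dₖaₖ − mₖ, dₖ₊₁ = (n − mₖ₊₁²)/dₖ, aₖ₊₁ = ⌊(a₀+mₖ₊₁)/dₖ₊₁⌋:
  k=1: m=25, d=34, a=1
  k=2: m=9, d=17, a=2
  k=3: m=25, d=2, a=25
  k=4: m=25, d=17, a=2
  k=5: m=9, d=34, a=1
  k=6: m=25, d=1, a=50
d=1 and a=2a₀=50 at k=6, so the next step gives (m, d) = (25, 34) again — its k=1 value — and the period has length 6.

[25; 1, 2, 25, 2, 1, 50]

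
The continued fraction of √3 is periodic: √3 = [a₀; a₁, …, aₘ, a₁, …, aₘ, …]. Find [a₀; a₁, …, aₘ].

[1; 1, 2]

a₀ = ⌊√3⌋ = 1.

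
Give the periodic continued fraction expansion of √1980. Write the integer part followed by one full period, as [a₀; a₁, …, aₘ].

[44; 2, 88]

a₀ = ⌊√1980⌋ = 44.
With m₀=0, d₀=1 and mₖ₊₁ = dₖaₖ − mₖ, dₖ₊₁ = (n − mₖ₊₁²)/dₖ, aₖ₊₁ = ⌊(a₀+mₖ₊₁)/dₖ₊₁⌋:
  k=1: m=44, d=44, a=2
  k=2: m=44, d=1, a=88
d=1 and a=2a₀=88 at k=2, so the next step gives (m, d) = (44, 44) again — its k=1 value — and the period has length 2.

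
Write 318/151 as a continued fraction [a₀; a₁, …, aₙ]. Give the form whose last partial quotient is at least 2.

[2; 9, 2, 3, 2]

318 = 2*151 + 16
151 = 9*16 + 7
16 = 2*7 + 2
7 = 3*2 + 1
2 = 2*1 + 0  (stop)
So 318/151 = [2; 9, 2, 3, 2].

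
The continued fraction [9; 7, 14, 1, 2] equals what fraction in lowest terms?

2843/311

Fold from the inside: start with 2/1.
  1 + 1/2 = 3/2
  14 + 2/3 = 44/3
  7 + 3/44 = 311/44
  9 + 44/311 = 2843/311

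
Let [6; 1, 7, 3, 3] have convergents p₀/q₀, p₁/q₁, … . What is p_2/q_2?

55/8

Using pₖ = aₖpₖ₋₁ + pₖ₋₂, qₖ = aₖqₖ₋₁ + qₖ₋₂ (with p₋₁=1, p₋₂=0, q₋₁=0, q₋₂=1):
  k=0: a=6, p=6, q=1
  k=1: a=1, p=7, q=1
  k=2: a=7, p=55, q=8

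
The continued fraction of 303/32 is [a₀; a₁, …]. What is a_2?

303 = 9·32 + 15   →  a_0 = 9
32 = 2·15 + 2   →  a_1 = 2
15 = 7·2 + 1   →  a_2 = 7

7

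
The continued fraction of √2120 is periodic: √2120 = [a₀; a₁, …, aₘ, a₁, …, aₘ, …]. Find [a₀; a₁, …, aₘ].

[46; 23, 92]

a₀ = ⌊√2120⌋ = 46.
With m₀=0, d₀=1 and mₖ₊₁ = dₖaₖ − mₖ, dₖ₊₁ = (n − mₖ₊₁²)/dₖ, aₖ₊₁ = ⌊(a₀+mₖ₊₁)/dₖ₊₁⌋:
  k=1: m=46, d=4, a=23
  k=2: m=46, d=1, a=92
d=1 and a=2a₀=92 at k=2, so the next step gives (m, d) = (46, 4) again — its k=1 value — and the period has length 2.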